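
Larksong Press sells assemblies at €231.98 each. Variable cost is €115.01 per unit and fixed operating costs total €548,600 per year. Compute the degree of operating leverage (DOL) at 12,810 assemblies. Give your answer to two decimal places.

1.58

Contribution at this volume is 12,810 × €116.97 = €1,498,385.70.
Operating income = contribution − fixed costs = €1,498,385.70 − €548,600 = €949,785.70.
DOL = contribution ÷ EBIT = €1,498,385.70 ÷ €949,785.70 = 1.5776.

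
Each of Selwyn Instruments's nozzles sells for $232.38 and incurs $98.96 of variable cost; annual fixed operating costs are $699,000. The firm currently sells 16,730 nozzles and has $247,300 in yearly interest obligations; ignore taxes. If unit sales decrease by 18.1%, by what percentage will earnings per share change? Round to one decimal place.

Contribution at this volume is 16,730 × $133.42 = $2,232,116.60.
EBIT = $2,232,116.60 − $699,000 = $1,533,116.60.
After interest of $247,300.00, pre-tax earnings = $1,285,816.60.
DCL = total CM / (EBIT − I) = $2,232,116.60 / $1,285,816.60 = 1.7360.
EPS therefore changes by 1.7360 × (-18.1%) = -31.4%.

-31.4%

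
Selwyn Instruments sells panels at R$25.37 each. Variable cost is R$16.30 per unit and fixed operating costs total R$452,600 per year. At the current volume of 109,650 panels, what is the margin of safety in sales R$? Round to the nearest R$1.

R$1,515,838

Each unit contributes R$25.37 − R$16.30 = R$9.07. Break-even units = R$452,600 ÷ R$9.07 = 49,900.77; break-even revenue = 49,900.77 × R$25.37 = R$1,265,982.58.
Current sales = 109,650 × R$25.37 = R$2,781,820.50.
Margin of safety = R$2,781,820.50 − R$1,265,982.58 = R$1,515,838.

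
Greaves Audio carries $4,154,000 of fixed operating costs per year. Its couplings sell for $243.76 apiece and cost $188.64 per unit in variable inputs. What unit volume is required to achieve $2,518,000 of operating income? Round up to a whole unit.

Unit CM = price − variable cost = $243.76 − $188.64 = $55.12.
Units = (FC + target) / CM = ($4,154,000 + $2,518,000) / $55.12 = 121,044.99, so 121,045 couplings.

121,045 couplings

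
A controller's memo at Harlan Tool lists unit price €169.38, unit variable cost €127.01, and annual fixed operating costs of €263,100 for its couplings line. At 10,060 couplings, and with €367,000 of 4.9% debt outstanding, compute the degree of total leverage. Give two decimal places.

2.94

Contribution at this volume is 10,060 × €42.37 = €426,242.20.
Subtracting fixed costs: EBIT = €426,242.20 − €263,100 = €163,142.20. Interest = €17,983.00, so EBIT − I = €145,159.20.
DCL = contribution ÷ (EBIT − I) = €426,242.20 ÷ €145,159.20 = 2.9364.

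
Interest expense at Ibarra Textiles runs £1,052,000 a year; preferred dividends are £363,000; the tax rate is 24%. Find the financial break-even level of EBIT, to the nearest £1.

Grossing the preferred dividend up to pre-tax terms: £363,000 / (1 − 0.24) = £477,631.58.
Financial break-even EBIT = interest + D_p ÷ (1 − t) = £1,052,000 + £477,631.58 = £1,529,631.58.

£1,529,632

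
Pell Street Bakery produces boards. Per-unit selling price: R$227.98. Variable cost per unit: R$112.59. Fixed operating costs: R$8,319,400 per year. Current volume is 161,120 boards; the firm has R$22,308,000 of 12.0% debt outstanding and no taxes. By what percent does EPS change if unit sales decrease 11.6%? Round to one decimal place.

Contribution at this volume is 161,120 × R$115.39 = R$18,591,636.80.
Operating income = contribution − fixed costs = R$18,591,636.80 − R$8,319,400 = R$10,272,236.80.
Interest = R$2,676,960.00, so EBIT − I = R$7,595,276.80.
DCL = total CM / (EBIT − I) = R$18,591,636.80 / R$7,595,276.80 = 2.4478.
%ΔEPS = DCL × %ΔSales = 2.4478 × -11.6% = -28.4%.

-28.4%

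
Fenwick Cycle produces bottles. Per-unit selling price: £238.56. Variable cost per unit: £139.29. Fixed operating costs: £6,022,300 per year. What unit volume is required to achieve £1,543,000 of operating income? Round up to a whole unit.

Unit CM = price − variable cost = £238.56 − £139.29 = £99.27.
Units = (FC + target) / CM = (£6,022,300 + £1,543,000) / £99.27 = 76,209.33, so 76,210 bottles.

76,210 bottles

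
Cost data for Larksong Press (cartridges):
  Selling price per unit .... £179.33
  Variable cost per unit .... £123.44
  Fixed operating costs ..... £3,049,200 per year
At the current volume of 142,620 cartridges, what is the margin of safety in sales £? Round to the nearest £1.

Each unit contributes £179.33 − £123.44 = £55.89. Break-even units = £3,049,200 ÷ £55.89 = 54,557.17; break-even revenue = 54,557.17 × £179.33 = £9,783,736.55.
Current sales = 142,620 × £179.33 = £25,576,044.60.
Margin of safety = £25,576,044.60 − £9,783,736.55 = £15,792,308.

£15,792,308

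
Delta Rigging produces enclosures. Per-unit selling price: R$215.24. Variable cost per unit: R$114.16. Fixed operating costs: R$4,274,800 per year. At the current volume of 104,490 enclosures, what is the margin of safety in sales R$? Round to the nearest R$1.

Unit CM = price − variable cost = R$215.24 − R$114.16 = R$101.08. Break-even units = R$4,274,800 ÷ R$101.08 = 42,291.25; break-even revenue = 42,291.25 × R$215.24 = R$9,102,769.61.
Actual sales revenue = 104,490 × R$215.24 = R$22,490,427.60.
Margin of safety = R$22,490,427.60 − R$9,102,769.61 = R$13,387,658.

R$13,387,658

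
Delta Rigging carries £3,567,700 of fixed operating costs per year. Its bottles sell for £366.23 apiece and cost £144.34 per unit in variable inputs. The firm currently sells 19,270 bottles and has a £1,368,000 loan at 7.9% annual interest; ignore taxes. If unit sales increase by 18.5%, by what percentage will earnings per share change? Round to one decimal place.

At 19,270 units, contribution = 19,270 × £221.89 = £4,275,820.30.
EBIT = £4,275,820.30 − £3,567,700 = £708,120.30.
After interest of £108,072.00, pre-tax earnings = £600,048.30.
DCL = total CM / (EBIT − I) = £4,275,820.30 / £600,048.30 = 7.1258.
%ΔEPS = DCL × %ΔSales = 7.1258 × +18.5% = +131.8%.

+131.8%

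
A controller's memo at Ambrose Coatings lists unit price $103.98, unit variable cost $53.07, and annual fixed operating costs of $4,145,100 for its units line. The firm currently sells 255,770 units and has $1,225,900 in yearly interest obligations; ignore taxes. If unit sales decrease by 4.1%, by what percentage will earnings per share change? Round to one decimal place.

Contribution at this volume is 255,770 × $50.91 = $13,021,250.70.
Operating income = contribution − fixed costs = $13,021,250.70 − $4,145,100 = $8,876,150.70.
Interest = $1,225,900.00, so EBIT − I = $7,650,250.70.
Degree of combined leverage = contribution ÷ (EBIT − I) = $13,021,250.70 ÷ $7,650,250.70 = 1.7021.
EPS therefore changes by 1.7021 × (-4.1%) = -7.0%.

-7.0%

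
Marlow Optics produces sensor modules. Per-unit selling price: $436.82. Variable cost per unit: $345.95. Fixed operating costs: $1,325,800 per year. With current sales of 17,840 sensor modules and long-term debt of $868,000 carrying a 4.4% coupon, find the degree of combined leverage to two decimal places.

Total contribution margin = 17,840 × $90.87 = $1,621,120.80.
EBIT = $1,621,120.80 − $1,325,800 = $295,320.80. Interest = $38,192.00.
DOL = $1,621,120.80 ÷ $295,320.80 = 5.4894; DFL = $295,320.80 ÷ $257,128.80 = 1.1485.
Combined leverage = 5.4894 × 1.1485 = 6.3046.

6.30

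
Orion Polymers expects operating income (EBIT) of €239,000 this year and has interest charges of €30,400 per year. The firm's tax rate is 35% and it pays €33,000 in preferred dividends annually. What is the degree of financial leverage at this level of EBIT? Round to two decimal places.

1.51

Annual interest charges come to €30,400.00.
Preferred dividends grossed up pre-tax: €33,000 / (1 − 0.35) = €50,769.23.
DFL = EBIT ÷ [EBIT − I − D_p/(1−t)] = €239,000 ÷ [€239,000 − €30,400.00 − €50,769.23] = €239,000 ÷ €157,830.77 = 1.5143.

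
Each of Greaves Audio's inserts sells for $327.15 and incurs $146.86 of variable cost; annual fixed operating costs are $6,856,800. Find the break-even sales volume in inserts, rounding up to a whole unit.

Contribution margin per unit = $327.15 − $146.86 = $180.29.
Break-even Q = $6,856,800 / $180.29 = 38,032.06 → 38,033 inserts.

38,033 inserts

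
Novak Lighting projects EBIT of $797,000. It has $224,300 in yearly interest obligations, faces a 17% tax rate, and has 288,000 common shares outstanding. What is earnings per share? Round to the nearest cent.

$1.65

Interest = $224,300.00, so EBT = $797,000 − $224,300.00 = $572,700.00.
Net income = $572,700.00 × (1 − 0.17) = $475,341.00.
EPS = $475,341.00 ÷ 288,000 = $1.65.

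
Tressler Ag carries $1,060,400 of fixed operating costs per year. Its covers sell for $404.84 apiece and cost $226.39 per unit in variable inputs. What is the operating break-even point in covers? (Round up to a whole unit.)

5,943 covers

Contribution margin per unit = $404.84 − $226.39 = $178.45.
Break-even volume = fixed costs ÷ CM per unit = $1,060,400 ÷ $178.45 = 5,942.28, so 5,943 covers.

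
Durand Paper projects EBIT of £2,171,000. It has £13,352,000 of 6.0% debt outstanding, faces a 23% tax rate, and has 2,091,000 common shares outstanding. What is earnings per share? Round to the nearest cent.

£0.50

Interest = £801,120.00, so EBT = £2,171,000 − £801,120.00 = £1,369,880.00.
After tax at 23%: net income = £1,369,880.00 × 0.77 = £1,054,807.60.
Per share: £1,054,807.60 / 2,091,000 shares = £0.50.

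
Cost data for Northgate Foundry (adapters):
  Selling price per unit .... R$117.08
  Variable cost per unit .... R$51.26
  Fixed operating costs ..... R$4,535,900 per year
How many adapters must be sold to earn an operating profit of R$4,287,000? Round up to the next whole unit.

Unit CM = price − variable cost = R$117.08 − R$51.26 = R$65.82.
Need Q such that Q × R$65.82 − R$4,535,900 = R$4,287,000, i.e. Q = R$8,822,900 / R$65.82 = 134,045.88 → 134,046.

134,046 adapters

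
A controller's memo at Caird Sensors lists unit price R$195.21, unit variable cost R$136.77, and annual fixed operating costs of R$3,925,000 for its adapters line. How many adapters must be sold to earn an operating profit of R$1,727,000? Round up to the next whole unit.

96,715 adapters

Unit CM = price − variable cost = R$195.21 − R$136.77 = R$58.44.
Units = (FC + target) / CM = (R$3,925,000 + R$1,727,000) / R$58.44 = 96,714.58, so 96,715 adapters.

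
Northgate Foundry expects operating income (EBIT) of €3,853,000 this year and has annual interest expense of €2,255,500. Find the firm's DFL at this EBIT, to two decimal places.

2.41

Interest = €2,255,500.00.
DFL = EBIT ÷ (EBIT − I) = €3,853,000 ÷ (€3,853,000 − €2,255,500.00) = €3,853,000 ÷ €1,597,500.00 = 2.4119.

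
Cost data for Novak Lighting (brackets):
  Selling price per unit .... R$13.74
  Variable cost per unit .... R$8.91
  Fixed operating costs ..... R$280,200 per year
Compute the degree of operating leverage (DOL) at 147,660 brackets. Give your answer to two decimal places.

Contribution at this volume is 147,660 × R$4.83 = R$713,197.80.
Subtracting fixed costs: EBIT = R$713,197.80 − R$280,200 = R$432,997.80.
DOL = contribution ÷ EBIT = R$713,197.80 ÷ R$432,997.80 = 1.6471.

1.65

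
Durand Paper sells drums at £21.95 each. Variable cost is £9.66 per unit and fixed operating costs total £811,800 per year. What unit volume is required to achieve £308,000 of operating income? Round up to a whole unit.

91,115 drums

Contribution margin per unit = £21.95 − £9.66 = £12.29.
Need Q such that Q × £12.29 − £811,800 = £308,000, i.e. Q = £1,119,800 / £12.29 = 91,114.73 → 91,115.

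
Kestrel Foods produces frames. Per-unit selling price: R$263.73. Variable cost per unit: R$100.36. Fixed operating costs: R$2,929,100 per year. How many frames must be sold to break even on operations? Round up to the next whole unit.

Unit CM = price − variable cost = R$263.73 − R$100.36 = R$163.37.
Units to break even: R$2,929,100 ÷ R$163.37 = 17,929.24, rounded up to 17,930.

17,930 frames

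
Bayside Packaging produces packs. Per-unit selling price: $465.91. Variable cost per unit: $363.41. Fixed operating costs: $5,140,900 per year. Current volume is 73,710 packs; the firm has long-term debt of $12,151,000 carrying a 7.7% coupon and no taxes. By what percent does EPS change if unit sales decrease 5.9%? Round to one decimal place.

Total contribution margin = 73,710 × $102.50 = $7,555,275.00.
Operating income = contribution − fixed costs = $7,555,275.00 − $5,140,900 = $2,414,375.00.
After interest of $935,627.00, pre-tax earnings = $1,478,748.00.
DCL = total CM / (EBIT − I) = $7,555,275.00 / $1,478,748.00 = 5.1092.
EPS therefore changes by 5.1092 × (-5.9%) = -30.1%.

-30.1%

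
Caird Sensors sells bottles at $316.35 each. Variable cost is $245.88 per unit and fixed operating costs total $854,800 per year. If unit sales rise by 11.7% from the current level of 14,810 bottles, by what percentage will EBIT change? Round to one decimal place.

+64.7%

Total contribution margin = 14,810 × $70.47 = $1,043,660.70.
EBIT = $1,043,660.70 − $854,800 = $188,860.70.
DOL = contribution ÷ EBIT = $1,043,660.70 ÷ $188,860.70 = 5.5261.
Operating income changes by 5.5261 × +11.7% = +64.7%.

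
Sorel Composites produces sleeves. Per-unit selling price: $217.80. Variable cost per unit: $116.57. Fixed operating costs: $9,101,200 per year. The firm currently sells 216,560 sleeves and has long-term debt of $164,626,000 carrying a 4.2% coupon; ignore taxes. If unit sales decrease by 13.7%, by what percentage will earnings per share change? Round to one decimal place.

Contribution at this volume is 216,560 × $101.23 = $21,922,368.80.
Subtracting fixed costs: EBIT = $21,922,368.80 − $9,101,200 = $12,821,168.80.
Interest = $6,914,292.00, so EBIT − I = $5,906,876.80.
DCL = total CM / (EBIT − I) = $21,922,368.80 / $5,906,876.80 = 3.7113.
EPS therefore changes by 3.7113 × (-13.7%) = -50.8%.

-50.8%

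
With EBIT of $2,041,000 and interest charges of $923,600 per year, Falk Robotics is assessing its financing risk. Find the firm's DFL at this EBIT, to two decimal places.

1.83

Annual interest charges come to $923,600.00.
DFL = EBIT ÷ (EBIT − I) = $2,041,000 ÷ ($2,041,000 − $923,600.00) = $2,041,000 ÷ $1,117,400.00 = 1.8266.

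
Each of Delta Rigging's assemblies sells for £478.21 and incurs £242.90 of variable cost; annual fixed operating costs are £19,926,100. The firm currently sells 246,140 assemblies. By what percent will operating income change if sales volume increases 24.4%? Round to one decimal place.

+37.2%

Contribution at this volume is 246,140 × £235.31 = £57,919,203.40.
EBIT = £57,919,203.40 − £19,926,100 = £37,993,103.40.
So DOL = total CM / EBIT = £57,919,203.40 / £37,993,103.40 = 1.5245.
%ΔEBIT = DOL × %ΔSales = 1.5245 × +24.4% = +37.2%.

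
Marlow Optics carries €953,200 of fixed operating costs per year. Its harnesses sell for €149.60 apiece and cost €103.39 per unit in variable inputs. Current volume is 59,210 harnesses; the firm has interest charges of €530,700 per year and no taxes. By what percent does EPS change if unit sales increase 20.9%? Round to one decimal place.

+45.7%

Contribution at this volume is 59,210 × €46.21 = €2,736,094.10.
EBIT = €2,736,094.10 − €953,200 = €1,782,894.10.
Interest = €530,700.00, so EBIT − I = €1,252,194.10.
Degree of combined leverage = contribution ÷ (EBIT − I) = €2,736,094.10 ÷ €1,252,194.10 = 2.1850.
%ΔEPS = DCL × %ΔSales = 2.1850 × +20.9% = +45.7%.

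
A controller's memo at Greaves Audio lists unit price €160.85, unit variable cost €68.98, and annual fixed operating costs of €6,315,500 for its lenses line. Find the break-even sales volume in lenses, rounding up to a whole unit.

68,744 lenses

Unit CM = price − variable cost = €160.85 − €68.98 = €91.87.
Units to break even: €6,315,500 ÷ €91.87 = 68,743.88, rounded up to 68,744.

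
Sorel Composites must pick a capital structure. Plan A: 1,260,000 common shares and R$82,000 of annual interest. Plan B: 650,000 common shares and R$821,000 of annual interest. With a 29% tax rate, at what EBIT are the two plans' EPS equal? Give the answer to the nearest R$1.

At indifference, (EBIT − 82,000)(1 − t)/1,260,000 = (EBIT − 821,000)(1 − t)/650,000.
Cancelling (1 − t) and cross-multiplying: 650,000·(EBIT − 82,000) = 1,260,000·(EBIT − 821,000).
Solving, EBIT = (821,000·1,260,000 − 82,000·650,000) / (1,260,000 − 650,000) = 981,160,000,000 / 610,000 = 1,608,459.02.

R$1,608,459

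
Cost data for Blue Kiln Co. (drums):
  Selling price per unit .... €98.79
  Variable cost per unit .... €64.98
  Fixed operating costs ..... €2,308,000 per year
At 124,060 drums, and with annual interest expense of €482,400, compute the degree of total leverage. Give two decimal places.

2.99

Contribution at this volume is 124,060 × €33.81 = €4,194,468.60.
EBIT = €4,194,468.60 − €2,308,000 = €1,886,468.60. Interest = €482,400.00.
DOL = €4,194,468.60 ÷ €1,886,468.60 = 2.2234; DFL = €1,886,468.60 ÷ €1,404,068.60 = 1.3436.
DCL = DOL × DFL = 2.2234 × 1.3436 = 2.9874.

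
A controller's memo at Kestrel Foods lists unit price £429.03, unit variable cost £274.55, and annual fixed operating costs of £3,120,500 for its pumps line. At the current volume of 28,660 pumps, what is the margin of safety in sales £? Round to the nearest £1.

Contribution margin per unit = £429.03 − £274.55 = £154.48. Break-even units = £3,120,500 ÷ £154.48 = 20,200.03; break-even revenue = 20,200.03 × £429.03 = £8,666,417.11.
Actual sales revenue = 28,660 × £429.03 = £12,295,999.80.
Margin of safety = £12,295,999.80 − £8,666,417.11 = £3,629,583.

£3,629,583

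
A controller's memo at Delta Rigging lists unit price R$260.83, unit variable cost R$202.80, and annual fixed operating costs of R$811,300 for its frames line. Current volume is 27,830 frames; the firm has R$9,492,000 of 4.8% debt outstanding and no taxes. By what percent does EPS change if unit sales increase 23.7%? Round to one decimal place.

Contribution at this volume is 27,830 × R$58.03 = R$1,614,974.90.
Subtracting fixed costs: EBIT = R$1,614,974.90 − R$811,300 = R$803,674.90.
After interest of R$455,616.00, pre-tax earnings = R$348,058.90.
DCL = total CM / (EBIT − I) = R$1,614,974.90 / R$348,058.90 = 4.6399.
EPS therefore changes by 4.6399 × (+23.7%) = +110.0%.

+110.0%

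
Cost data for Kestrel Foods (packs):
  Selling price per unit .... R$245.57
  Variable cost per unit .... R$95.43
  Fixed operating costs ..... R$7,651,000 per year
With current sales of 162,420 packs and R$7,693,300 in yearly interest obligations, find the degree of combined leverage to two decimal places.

2.70

Total contribution margin = 162,420 × R$150.14 = R$24,385,738.80.
EBIT = R$24,385,738.80 − R$7,651,000 = R$16,734,738.80. Interest = R$7,693,300.00.
DOL = R$24,385,738.80 ÷ R$16,734,738.80 = 1.4572; DFL = R$16,734,738.80 ÷ R$9,041,438.80 = 1.8509.
DCL = DOL × DFL = 1.4572 × 1.8509 = 2.6971.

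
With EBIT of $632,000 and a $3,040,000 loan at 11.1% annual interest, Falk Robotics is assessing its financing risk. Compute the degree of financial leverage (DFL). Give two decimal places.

2.15

Interest = $337,440.00.
Degree of financial leverage = EBIT / (EBIT − interest) = $632,000 / $294,560.00 = 2.1456.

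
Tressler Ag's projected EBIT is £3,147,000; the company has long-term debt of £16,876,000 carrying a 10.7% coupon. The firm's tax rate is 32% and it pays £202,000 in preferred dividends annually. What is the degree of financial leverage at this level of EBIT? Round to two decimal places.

Interest = £1,805,732.00.
Preferred dividends grossed up pre-tax: £202,000 / (1 − 0.32) = £297,058.82.
DFL = EBIT ÷ [EBIT − I − D_p/(1−t)] = £3,147,000 ÷ [£3,147,000 − £1,805,732.00 − £297,058.82] = £3,147,000 ÷ £1,044,209.18 = 3.0138.

3.01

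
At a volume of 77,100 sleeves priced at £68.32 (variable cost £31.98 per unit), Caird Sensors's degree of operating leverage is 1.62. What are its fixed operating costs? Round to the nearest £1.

Total contribution margin = 77,100 × £36.34 = £2,801,814.00.
DOL = contribution / EBIT, so EBIT = £2,801,814.00 / 1.62 = £1,729,514.81.
And FC = contribution − EBIT = £2,801,814.00 − £1,729,514.81 = £1,072,299.

£1,072,299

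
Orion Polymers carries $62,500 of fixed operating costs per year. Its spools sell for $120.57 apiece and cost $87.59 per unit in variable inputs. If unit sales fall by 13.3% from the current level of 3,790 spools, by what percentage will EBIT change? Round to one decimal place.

-26.6%

Contribution at this volume is 3,790 × $32.98 = $124,994.20.
Subtracting fixed costs: EBIT = $124,994.20 − $62,500 = $62,494.20.
Degree of operating leverage = $124,994.20 / $62,494.20 = 2.0001.
So EBIT moves 2.0001 × (-13.3%) = -26.6%.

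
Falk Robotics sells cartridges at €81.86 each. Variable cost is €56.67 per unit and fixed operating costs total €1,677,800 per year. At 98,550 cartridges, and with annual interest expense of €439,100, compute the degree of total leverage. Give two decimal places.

At 98,550 units, contribution = 98,550 × €25.19 = €2,482,474.50.
Operating income = contribution − fixed costs = €2,482,474.50 − €1,677,800 = €804,674.50. Interest = €439,100.00.
DOL = €2,482,474.50 ÷ €804,674.50 = 3.0851; DFL = €804,674.50 ÷ €365,574.50 = 2.2011.
DCL = DOL × DFL = 3.0851 × 2.2011 = 6.7906.

6.79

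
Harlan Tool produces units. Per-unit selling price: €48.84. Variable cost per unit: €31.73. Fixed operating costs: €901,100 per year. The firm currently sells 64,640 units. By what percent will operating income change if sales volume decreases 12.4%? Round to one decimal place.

Contribution at this volume is 64,640 × €17.11 = €1,105,990.40.
Operating income = contribution − fixed costs = €1,105,990.40 − €901,100 = €204,890.40.
DOL = contribution ÷ EBIT = €1,105,990.40 ÷ €204,890.40 = 5.3980.
Operating income changes by 5.3980 × -12.4% = -66.9%.

-66.9%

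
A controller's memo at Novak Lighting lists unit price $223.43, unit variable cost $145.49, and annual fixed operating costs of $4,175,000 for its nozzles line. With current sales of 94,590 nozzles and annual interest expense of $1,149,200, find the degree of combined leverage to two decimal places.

Contribution at this volume is 94,590 × $77.94 = $7,372,344.60.
EBIT = $7,372,344.60 − $4,175,000 = $3,197,344.60. Interest = $1,149,200.00.
DOL = $7,372,344.60 ÷ $3,197,344.60 = 2.3058; DFL = $3,197,344.60 ÷ $2,048,144.60 = 1.5611.
DCL = DOL × DFL = 2.3058 × 1.5611 = 3.5996.

3.60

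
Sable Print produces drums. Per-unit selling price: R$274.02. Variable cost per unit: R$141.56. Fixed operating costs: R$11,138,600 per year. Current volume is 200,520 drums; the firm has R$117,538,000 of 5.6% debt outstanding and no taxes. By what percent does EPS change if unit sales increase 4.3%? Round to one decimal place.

+12.9%

Contribution at this volume is 200,520 × R$132.46 = R$26,560,879.20.
EBIT = R$26,560,879.20 − R$11,138,600 = R$15,422,279.20.
After interest of R$6,582,128.00, pre-tax earnings = R$8,840,151.20.
Degree of combined leverage = contribution ÷ (EBIT − I) = R$26,560,879.20 ÷ R$8,840,151.20 = 3.0046.
EPS therefore changes by 3.0046 × (+4.3%) = +12.9%.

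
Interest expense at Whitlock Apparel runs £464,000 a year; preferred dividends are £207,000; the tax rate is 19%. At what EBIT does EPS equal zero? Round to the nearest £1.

£719,556

Preferred dividends are paid after tax, so their pre-tax equivalent is £207,000 ÷ (1 − 0.19) = £255,555.56.
Financial break-even EBIT = interest + D_p ÷ (1 − t) = £464,000 + £255,555.56 = £719,555.56.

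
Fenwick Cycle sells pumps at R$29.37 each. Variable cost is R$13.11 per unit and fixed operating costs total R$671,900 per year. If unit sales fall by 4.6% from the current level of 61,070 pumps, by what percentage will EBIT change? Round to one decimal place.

-14.2%

At 61,070 units, contribution = 61,070 × R$16.26 = R$992,998.20.
Subtracting fixed costs: EBIT = R$992,998.20 − R$671,900 = R$321,098.20.
DOL = contribution ÷ EBIT = R$992,998.20 ÷ R$321,098.20 = 3.0925.
Operating income changes by 3.0925 × -4.6% = -14.2%.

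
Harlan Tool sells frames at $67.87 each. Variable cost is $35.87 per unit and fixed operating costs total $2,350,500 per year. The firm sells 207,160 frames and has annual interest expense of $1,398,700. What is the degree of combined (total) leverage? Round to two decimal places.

Total contribution margin = 207,160 × $32.00 = $6,629,120.00.
Subtracting fixed costs: EBIT = $6,629,120.00 − $2,350,500 = $4,278,620.00. Interest = $1,398,700.00.
DOL = $6,629,120.00 ÷ $4,278,620.00 = 1.5494; DFL = $4,278,620.00 ÷ $2,879,920.00 = 1.4857.
DCL = DOL × DFL = 1.5494 × 1.4857 = 2.3019.

2.30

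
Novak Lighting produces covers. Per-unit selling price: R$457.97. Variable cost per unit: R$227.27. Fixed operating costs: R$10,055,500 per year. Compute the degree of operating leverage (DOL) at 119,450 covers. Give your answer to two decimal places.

1.57

At 119,450 units, contribution = 119,450 × R$230.70 = R$27,557,115.00.
Operating income = contribution − fixed costs = R$27,557,115.00 − R$10,055,500 = R$17,501,615.00.
Degree of operating leverage = R$27,557,115.00 / R$17,501,615.00 = 1.5745.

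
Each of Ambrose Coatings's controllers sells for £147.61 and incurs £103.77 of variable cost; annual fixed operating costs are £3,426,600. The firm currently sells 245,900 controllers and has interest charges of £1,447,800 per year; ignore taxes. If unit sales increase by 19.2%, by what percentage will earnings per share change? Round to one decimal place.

+35.0%

Contribution at this volume is 245,900 × £43.84 = £10,780,256.00.
Subtracting fixed costs: EBIT = £10,780,256.00 − £3,426,600 = £7,353,656.00.
After interest of £1,447,800.00, pre-tax earnings = £5,905,856.00.
DCL = total CM / (EBIT − I) = £10,780,256.00 / £5,905,856.00 = 1.8254.
EPS therefore changes by 1.8254 × (+19.2%) = +35.0%.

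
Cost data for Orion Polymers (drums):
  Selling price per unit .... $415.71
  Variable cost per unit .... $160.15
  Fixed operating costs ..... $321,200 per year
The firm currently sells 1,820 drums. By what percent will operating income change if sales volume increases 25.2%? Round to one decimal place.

+81.4%

Contribution at this volume is 1,820 × $255.56 = $465,119.20.
EBIT = $465,119.20 − $321,200 = $143,919.20.
So DOL = total CM / EBIT = $465,119.20 / $143,919.20 = 3.2318.
Operating income changes by 3.2318 × +25.2% = +81.4%.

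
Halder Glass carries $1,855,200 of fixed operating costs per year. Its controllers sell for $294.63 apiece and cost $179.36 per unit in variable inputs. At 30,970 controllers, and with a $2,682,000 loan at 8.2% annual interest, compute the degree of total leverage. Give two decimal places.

Total contribution margin = 30,970 × $115.27 = $3,569,911.90.
EBIT = $3,569,911.90 − $1,855,200 = $1,714,711.90. Interest = $219,924.00.
DOL = $3,569,911.90 ÷ $1,714,711.90 = 2.0819; DFL = $1,714,711.90 ÷ $1,494,787.90 = 1.1471.
Combined leverage = 2.0819 × 1.1471 = 2.3881.

2.39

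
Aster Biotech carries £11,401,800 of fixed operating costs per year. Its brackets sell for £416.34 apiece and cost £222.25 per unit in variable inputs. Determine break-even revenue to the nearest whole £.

£24,457,857

CM per unit = £416.34 − £222.25 = £194.09; CM ratio = £194.09 / £416.34 = 0.4662.
Break-even sales = FC ÷ CM ratio = £11,401,800 × £416.34 / £194.09 = £24,457,857.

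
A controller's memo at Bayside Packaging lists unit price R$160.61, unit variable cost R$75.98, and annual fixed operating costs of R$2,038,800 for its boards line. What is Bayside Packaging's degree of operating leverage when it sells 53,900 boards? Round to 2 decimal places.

Total contribution margin = 53,900 × R$84.63 = R$4,561,557.00.
EBIT = R$4,561,557.00 − R$2,038,800 = R$2,522,757.00.
DOL = contribution ÷ EBIT = R$4,561,557.00 ÷ R$2,522,757.00 = 1.8082.

1.81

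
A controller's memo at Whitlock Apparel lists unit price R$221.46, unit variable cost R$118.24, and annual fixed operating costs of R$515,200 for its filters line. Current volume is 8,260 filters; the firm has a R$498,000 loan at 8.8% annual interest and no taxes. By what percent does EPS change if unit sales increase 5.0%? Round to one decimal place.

Contribution at this volume is 8,260 × R$103.22 = R$852,597.20.
Subtracting fixed costs: EBIT = R$852,597.20 − R$515,200 = R$337,397.20.
After interest of R$43,824.00, pre-tax earnings = R$293,573.20.
Degree of combined leverage = contribution ÷ (EBIT − I) = R$852,597.20 ÷ R$293,573.20 = 2.9042.
%ΔEPS = DCL × %ΔSales = 2.9042 × +5.0% = +14.5%.

+14.5%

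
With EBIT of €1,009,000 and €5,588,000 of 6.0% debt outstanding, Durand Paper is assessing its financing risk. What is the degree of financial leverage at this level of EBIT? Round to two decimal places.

Annual interest charges come to €335,280.00.
Degree of financial leverage = EBIT / (EBIT − interest) = €1,009,000 / €673,720.00 = 1.4977.

1.50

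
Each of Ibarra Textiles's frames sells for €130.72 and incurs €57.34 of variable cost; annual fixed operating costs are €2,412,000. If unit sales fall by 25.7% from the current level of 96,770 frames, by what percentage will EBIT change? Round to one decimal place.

Total contribution margin = 96,770 × €73.38 = €7,100,982.60.
EBIT = €7,100,982.60 − €2,412,000 = €4,688,982.60.
DOL = contribution ÷ EBIT = €7,100,982.60 ÷ €4,688,982.60 = 1.5144.
So EBIT moves 1.5144 × (-25.7%) = -38.9%.

-38.9%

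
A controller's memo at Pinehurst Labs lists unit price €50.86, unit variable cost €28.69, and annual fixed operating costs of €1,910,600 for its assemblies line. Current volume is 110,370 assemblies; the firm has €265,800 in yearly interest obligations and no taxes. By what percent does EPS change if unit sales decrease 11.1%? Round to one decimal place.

-100.4%

Contribution at this volume is 110,370 × €22.17 = €2,446,902.90.
Subtracting fixed costs: EBIT = €2,446,902.90 − €1,910,600 = €536,302.90.
After interest of €265,800.00, pre-tax earnings = €270,502.90.
DCL = total CM / (EBIT − I) = €2,446,902.90 / €270,502.90 = 9.0458.
EPS therefore changes by 9.0458 × (-11.1%) = -100.4%.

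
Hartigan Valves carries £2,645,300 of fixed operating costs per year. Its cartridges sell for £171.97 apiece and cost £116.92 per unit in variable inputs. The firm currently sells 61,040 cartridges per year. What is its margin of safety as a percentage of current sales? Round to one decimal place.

21.3%

Contribution margin per unit = £171.97 − £116.92 = £55.05. Break-even units = £2,645,300 ÷ £55.05 = 48,052.68; break-even revenue = 48,052.68 × £171.97 = £8,263,619.27.
Actual sales revenue = 61,040 × £171.97 = £10,497,048.80.
Margin of safety = (£10,497,048.80 − £8,263,619.27) ÷ £10,497,048.80 = 21.3%.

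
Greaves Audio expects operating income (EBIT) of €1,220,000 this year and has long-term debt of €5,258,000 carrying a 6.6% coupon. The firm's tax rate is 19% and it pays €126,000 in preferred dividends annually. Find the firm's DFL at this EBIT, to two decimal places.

Interest = €347,028.00.
Pre-tax preferred-dividend burden = €126,000 ÷ (1 − 0.19) = €155,555.56.
DFL = EBIT ÷ [EBIT − I − D_p/(1−t)] = €1,220,000 ÷ [€1,220,000 − €347,028.00 − €155,555.56] = €1,220,000 ÷ €717,416.44 = 1.7005.

1.70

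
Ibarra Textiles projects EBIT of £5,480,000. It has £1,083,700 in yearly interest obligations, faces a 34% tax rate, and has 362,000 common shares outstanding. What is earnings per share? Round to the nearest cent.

£8.02

Pre-tax income = £5,480,000 − £1,083,700.00 = £4,396,300.00.
Net income = £4,396,300.00 × (1 − 0.34) = £2,901,558.00.
Per share: £2,901,558.00 / 362,000 shares = £8.02.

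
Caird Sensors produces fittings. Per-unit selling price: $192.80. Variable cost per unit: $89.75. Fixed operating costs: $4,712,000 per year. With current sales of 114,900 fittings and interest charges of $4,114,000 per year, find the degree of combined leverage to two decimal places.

Contribution at this volume is 114,900 × $103.05 = $11,840,445.00.
Operating income = contribution − fixed costs = $11,840,445.00 − $4,712,000 = $7,128,445.00. Interest = $4,114,000.00, so EBIT − I = $3,014,445.00.
Degree of total leverage = total CM / (EBIT − interest) = $11,840,445.00 / $3,014,445.00 = 3.9279.

3.93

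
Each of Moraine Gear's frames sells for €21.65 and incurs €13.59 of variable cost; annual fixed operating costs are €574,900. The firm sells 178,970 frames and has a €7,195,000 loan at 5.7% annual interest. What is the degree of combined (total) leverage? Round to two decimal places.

At 178,970 units, contribution = 178,970 × €8.06 = €1,442,498.20.
Subtracting fixed costs: EBIT = €1,442,498.20 − €574,900 = €867,598.20. Interest = €410,115.00, so EBIT − I = €457,483.20.
Degree of total leverage = total CM / (EBIT − interest) = €1,442,498.20 / €457,483.20 = 3.1531.

3.15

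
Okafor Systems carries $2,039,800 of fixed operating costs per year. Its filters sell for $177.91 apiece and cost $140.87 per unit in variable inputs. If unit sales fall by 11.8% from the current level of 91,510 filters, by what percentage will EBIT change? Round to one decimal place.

-29.6%

At 91,510 units, contribution = 91,510 × $37.04 = $3,389,530.40.
Operating income = contribution − fixed costs = $3,389,530.40 − $2,039,800 = $1,349,730.40.
So DOL = total CM / EBIT = $3,389,530.40 / $1,349,730.40 = 2.5113.
Operating income changes by 2.5113 × -11.8% = -29.6%.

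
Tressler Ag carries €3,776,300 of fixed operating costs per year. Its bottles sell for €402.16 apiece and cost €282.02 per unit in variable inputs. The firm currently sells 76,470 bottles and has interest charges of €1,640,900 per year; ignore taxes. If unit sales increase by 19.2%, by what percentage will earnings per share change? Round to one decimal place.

+46.8%

Total contribution margin = 76,470 × €120.14 = €9,187,105.80.
EBIT = €9,187,105.80 − €3,776,300 = €5,410,805.80.
Interest = €1,640,900.00, so EBIT − I = €3,769,905.80.
DCL = total CM / (EBIT − I) = €9,187,105.80 / €3,769,905.80 = 2.4370.
EPS therefore changes by 2.4370 × (+19.2%) = +46.8%.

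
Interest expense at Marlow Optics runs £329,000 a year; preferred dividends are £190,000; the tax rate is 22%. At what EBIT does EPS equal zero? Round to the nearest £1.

£572,590

Preferred dividends are paid after tax, so their pre-tax equivalent is £190,000 ÷ (1 − 0.22) = £243,589.74.
Financial break-even EBIT = interest + D_p ÷ (1 − t) = £329,000 + £243,589.74 = £572,589.74.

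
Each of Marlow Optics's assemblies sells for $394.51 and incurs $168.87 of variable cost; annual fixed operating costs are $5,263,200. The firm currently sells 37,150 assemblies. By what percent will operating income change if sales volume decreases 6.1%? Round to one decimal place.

-16.4%

At 37,150 units, contribution = 37,150 × $225.64 = $8,382,526.00.
Operating income = contribution − fixed costs = $8,382,526.00 − $5,263,200 = $3,119,326.00.
DOL = contribution ÷ EBIT = $8,382,526.00 ÷ $3,119,326.00 = 2.6873.
Operating income changes by 2.6873 × -6.1% = -16.4%.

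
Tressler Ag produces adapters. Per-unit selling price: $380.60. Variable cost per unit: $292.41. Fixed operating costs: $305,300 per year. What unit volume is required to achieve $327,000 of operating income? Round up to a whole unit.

Each unit contributes $380.60 − $292.41 = $88.19.
Required volume = (fixed costs + target profit) ÷ CM = ($305,300 + $327,000) ÷ $88.19 = 7,169.75, so 7,170 adapters.

7,170 adapters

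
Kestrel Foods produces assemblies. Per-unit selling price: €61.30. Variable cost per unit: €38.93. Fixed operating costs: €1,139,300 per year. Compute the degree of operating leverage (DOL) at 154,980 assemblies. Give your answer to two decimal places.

1.49

Contribution at this volume is 154,980 × €22.37 = €3,466,902.60.
Operating income = contribution − fixed costs = €3,466,902.60 − €1,139,300 = €2,327,602.60.
So DOL = total CM / EBIT = €3,466,902.60 / €2,327,602.60 = 1.4895.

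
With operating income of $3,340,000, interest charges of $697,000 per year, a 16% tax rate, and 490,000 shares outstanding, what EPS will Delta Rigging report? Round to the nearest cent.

Interest = $697,000.00, so EBT = $3,340,000 − $697,000.00 = $2,643,000.00.
After tax at 16%: net income = $2,643,000.00 × 0.84 = $2,220,120.00.
EPS = $2,220,120.00 ÷ 490,000 = $4.53.

$4.53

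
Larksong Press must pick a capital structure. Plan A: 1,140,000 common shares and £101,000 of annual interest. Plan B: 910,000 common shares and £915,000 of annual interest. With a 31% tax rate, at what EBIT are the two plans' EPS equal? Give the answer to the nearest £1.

£4,135,609

Set EPS_A = EPS_B: (EBIT − £101,000)(1 − 0.31) ÷ 1,140,000 = (EBIT − £915,000)(1 − 0.31) ÷ 910,000.
The (1 − t) factor cancels: (EBIT − 101,000) × 910,000 = (EBIT − 915,000) × 1,140,000.
EBIT × (1,140,000 − 910,000) = 915,000 × 1,140,000 − 101,000 × 910,000 = 951,190,000,000, so EBIT = 951,190,000,000 ÷ 230,000 = 4,135,608.70.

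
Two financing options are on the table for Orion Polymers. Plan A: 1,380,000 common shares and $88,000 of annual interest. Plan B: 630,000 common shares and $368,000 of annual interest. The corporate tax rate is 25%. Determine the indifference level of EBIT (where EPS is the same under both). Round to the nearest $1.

At indifference, (EBIT − 88,000)(1 − t)/1,380,000 = (EBIT − 368,000)(1 − t)/630,000.
The (1 − t) factor cancels: (EBIT − 88,000) × 630,000 = (EBIT − 368,000) × 1,380,000.
EBIT × (1,380,000 − 630,000) = 368,000 × 1,380,000 − 88,000 × 630,000 = 452,400,000,000, so EBIT = 452,400,000,000 ÷ 750,000 = 603,200.00.

$603,200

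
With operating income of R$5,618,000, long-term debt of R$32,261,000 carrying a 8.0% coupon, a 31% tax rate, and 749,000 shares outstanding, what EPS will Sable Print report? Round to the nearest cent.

Interest = R$2,580,880.00, so EBT = R$5,618,000 − R$2,580,880.00 = R$3,037,120.00.
Net income = R$3,037,120.00 × (1 − 0.31) = R$2,095,612.80.
EPS = R$2,095,612.80 ÷ 749,000 = R$2.80.

R$2.80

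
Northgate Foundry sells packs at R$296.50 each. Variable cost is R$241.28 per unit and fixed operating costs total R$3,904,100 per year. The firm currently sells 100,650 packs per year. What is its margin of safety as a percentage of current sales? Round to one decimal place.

Contribution margin per unit = R$296.50 − R$241.28 = R$55.22. Break-even units = R$3,904,100 ÷ R$55.22 = 70,700.83; break-even revenue = 70,700.83 × R$296.50 = R$20,962,796.99.
Actual sales revenue = 100,650 × R$296.50 = R$29,842,725.00.
Margin of safety = (R$29,842,725.00 − R$20,962,796.99) ÷ R$29,842,725.00 = 29.8%.

29.8%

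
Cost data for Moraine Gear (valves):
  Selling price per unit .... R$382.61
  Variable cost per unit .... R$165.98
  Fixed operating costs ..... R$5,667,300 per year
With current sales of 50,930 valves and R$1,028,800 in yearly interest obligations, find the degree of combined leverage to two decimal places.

Total contribution margin = 50,930 × R$216.63 = R$11,032,965.90.
Subtracting fixed costs: EBIT = R$11,032,965.90 − R$5,667,300 = R$5,365,665.90. Interest = R$1,028,800.00, so EBIT − I = R$4,336,865.90.
DCL = contribution ÷ (EBIT − I) = R$11,032,965.90 ÷ R$4,336,865.90 = 2.5440.

2.54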